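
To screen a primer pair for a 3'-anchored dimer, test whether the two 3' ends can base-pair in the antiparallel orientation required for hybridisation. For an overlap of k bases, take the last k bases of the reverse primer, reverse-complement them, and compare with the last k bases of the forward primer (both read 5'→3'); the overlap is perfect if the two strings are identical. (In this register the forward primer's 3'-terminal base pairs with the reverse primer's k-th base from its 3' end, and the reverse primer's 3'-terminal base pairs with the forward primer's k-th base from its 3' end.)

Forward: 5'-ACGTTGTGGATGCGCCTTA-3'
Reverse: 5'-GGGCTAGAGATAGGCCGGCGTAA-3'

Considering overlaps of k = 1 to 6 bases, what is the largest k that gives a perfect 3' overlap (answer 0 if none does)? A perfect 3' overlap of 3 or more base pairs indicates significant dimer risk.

Longest perfect overlap: 3 complementary base pairs; significant dimer risk (threshold 3).

Last 6 bases (5'→3') — forward …GCCTTA, reverse …GCGTAA.
Reverse complement of the reverse primer's last 6 bases: TTACGC; its first k bases are the reverse complement of the reverse primer's last k bases, so a perfect k-base overlap needs the forward primer's last k bases to equal them.
Comparing (forward last k vs required): k=1: A vs T ✗; k=2: TA vs TT ✗; k=3: TTA vs TTA ✓; k=4: CTTA vs TTAC ✗; k=5: CCTTA vs TTACG ✗; k=6: GCCTTA vs TTACGC ✗.
Only k = 3 is perfect, so the longest perfect 3' overlap is 3.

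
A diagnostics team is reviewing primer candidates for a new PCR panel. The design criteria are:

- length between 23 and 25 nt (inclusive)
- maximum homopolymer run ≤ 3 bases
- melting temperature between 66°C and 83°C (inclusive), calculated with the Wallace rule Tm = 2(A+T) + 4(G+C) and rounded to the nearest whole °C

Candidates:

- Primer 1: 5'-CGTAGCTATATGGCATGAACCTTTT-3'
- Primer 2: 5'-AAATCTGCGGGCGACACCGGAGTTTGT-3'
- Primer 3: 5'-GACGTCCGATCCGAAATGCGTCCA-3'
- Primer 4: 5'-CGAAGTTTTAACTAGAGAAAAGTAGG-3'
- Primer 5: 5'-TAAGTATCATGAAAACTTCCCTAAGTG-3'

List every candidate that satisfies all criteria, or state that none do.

Primer 1 (25 nt, A=6 T=9 G=5 C=5): length 25 ✓; longest run = 4, exceeds 3 ✗; Tm = 2·15 + 4·10 = 70°C ✓ — fails.
Primer 2 (27 nt, A=6 T=6 G=9 C=6): length 27, outside 23–25 ✗; longest run = 3 ✓; Tm = 2·12 + 4·15 = 84°C, outside 66–83°C ✗ — fails.
Primer 3 (24 nt, A=6 T=4 G=6 C=8): length 24 ✓; longest run = 3 ✓; Tm = 2·10 + 4·14 = 76°C ✓ — passes.
Primer 4 (26 nt, A=11 T=6 G=7 C=2): length 26, outside 23–25 ✗; longest run = 4, exceeds 3 ✗; Tm = 2·17 + 4·9 = 70°C ✓ — fails.
Primer 5 (27 nt, A=10 T=8 G=4 C=5): length 27, outside 23–25 ✗; longest run = 4, exceeds 3 ✗; Tm = 2·18 + 4·9 = 72°C ✓ — fails.

Primer 3 only.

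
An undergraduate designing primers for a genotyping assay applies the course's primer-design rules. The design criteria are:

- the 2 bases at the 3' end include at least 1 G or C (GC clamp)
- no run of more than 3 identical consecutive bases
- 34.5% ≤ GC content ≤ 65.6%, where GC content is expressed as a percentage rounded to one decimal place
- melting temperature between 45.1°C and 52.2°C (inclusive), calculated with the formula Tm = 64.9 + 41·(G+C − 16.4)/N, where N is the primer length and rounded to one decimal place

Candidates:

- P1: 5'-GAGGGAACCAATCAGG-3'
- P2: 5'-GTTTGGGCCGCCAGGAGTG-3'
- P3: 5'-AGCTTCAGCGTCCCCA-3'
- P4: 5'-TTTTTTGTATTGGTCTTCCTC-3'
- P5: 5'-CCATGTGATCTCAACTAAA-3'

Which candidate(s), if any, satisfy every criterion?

P1 only.

P1 (16 nt, A=6 T=1 G=6 C=3): 3' end GG has 2 G/C ✓; longest run = 3 ✓; GC 9/16 = 56.3% ✓; Tm = 64.9 + 41·(9 − 16.4)/16 = 45.9°C ✓ — passes.
P2 (19 nt, A=2 T=4 G=9 C=4): 3' end TG has 1 G/C ✓; longest run = 3 ✓; GC 13/19 = 68.4%, outside 34.5–65.6% ✗; Tm = 64.9 + 41·(13 − 16.4)/19 = 57.6°C, outside 45.1–52.2°C ✗ — fails.
P3 (16 nt, A=3 T=3 G=3 C=7): 3' end CA has 1 G/C ✓; longest run = 4, exceeds 3 ✗; GC 10/16 = 62.5% ✓; Tm = 64.9 + 41·(10 − 16.4)/16 = 48.5°C ✓ — fails.
P4 (21 nt, A=1 T=13 G=3 C=4): 3' end TC has 1 G/C ✓; longest run = 6, exceeds 3 ✗; GC 7/21 = 33.3%, outside 34.5–65.6% ✗; Tm = 64.9 + 41·(7 − 16.4)/21 = 46.5°C ✓ — fails.
P5 (19 nt, A=7 T=5 G=2 C=5): 3' end AA has 0 G/C, need ≥1 ✗; longest run = 3 ✓; GC 7/19 = 36.8% ✓; Tm = 64.9 + 41·(7 − 16.4)/19 = 44.6°C, outside 45.1–52.2°C ✗ — fails.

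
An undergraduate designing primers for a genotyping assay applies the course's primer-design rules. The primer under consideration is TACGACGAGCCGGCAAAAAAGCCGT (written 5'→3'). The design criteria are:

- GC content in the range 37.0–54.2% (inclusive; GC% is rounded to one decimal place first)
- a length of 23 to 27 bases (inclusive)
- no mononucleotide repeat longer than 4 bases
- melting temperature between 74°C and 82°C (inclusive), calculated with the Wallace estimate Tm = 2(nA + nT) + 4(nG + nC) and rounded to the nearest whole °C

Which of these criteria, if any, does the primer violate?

Fails: GC content, homopolymer run.

Base counts: A=9, T=2, G=7, C=7 (length 25).
GC content: GC 14/25 = 56.0%, outside 37.0–54.2% ✗
length: length 25 ✓
homopolymer run: longest run = 6, exceeds 4 ✗
Tm: Tm = 2·11 + 4·14 = 78°C ✓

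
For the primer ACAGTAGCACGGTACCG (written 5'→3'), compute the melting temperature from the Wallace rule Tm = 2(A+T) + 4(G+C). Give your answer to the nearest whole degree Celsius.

54°C

Base counts: A=5, T=2, G=5, C=5 (length 17).
Tm = 2·(5+2) + 4·(5+5) = 2·7 + 4·10 = 14 + 40 = 54°C.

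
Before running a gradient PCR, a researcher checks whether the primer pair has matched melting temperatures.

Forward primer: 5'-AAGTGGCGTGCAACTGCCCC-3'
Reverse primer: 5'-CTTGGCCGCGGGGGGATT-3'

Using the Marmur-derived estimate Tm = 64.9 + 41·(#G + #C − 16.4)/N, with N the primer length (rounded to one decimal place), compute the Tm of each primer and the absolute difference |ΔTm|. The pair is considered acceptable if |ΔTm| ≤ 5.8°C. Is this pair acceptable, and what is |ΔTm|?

|ΔTm| = 0.7°C; the pair is acceptable.

Forward: G+C = 13, N = 20 → Tm = 64.9 + 41·(13 − 16.4)/20 = 57.9°C.
Reverse: G+C = 13, N = 18 → Tm = 64.9 + 41·(13 − 16.4)/18 = 57.2°C.
|ΔTm| = |57.9 − 57.2| = 0.7°C, ≤ 5.8°C.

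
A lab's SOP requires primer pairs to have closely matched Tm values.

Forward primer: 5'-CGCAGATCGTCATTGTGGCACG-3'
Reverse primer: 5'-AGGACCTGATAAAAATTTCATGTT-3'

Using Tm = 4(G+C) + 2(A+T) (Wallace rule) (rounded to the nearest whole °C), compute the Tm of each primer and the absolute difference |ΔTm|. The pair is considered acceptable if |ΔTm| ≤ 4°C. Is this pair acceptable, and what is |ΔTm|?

|ΔTm| = 8°C; the pair is not acceptable.

Forward: A=4 T=5 G=7 C=6 → Tm = 2·9 + 4·13 = 70°C.
Reverse: A=9 T=8 G=4 C=3 → Tm = 2·17 + 4·7 = 62°C.
|ΔTm| = |70 − 62| = 8°C, > 4°C.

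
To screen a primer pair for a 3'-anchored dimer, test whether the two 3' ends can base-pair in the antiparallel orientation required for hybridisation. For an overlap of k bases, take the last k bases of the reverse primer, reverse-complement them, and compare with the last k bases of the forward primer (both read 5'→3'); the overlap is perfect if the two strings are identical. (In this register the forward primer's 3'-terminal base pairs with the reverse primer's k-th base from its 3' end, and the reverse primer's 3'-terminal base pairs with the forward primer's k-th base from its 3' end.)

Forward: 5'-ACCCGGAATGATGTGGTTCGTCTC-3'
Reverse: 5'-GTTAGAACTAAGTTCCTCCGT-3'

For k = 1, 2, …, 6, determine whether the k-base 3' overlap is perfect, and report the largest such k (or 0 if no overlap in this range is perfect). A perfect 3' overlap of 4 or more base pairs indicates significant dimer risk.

Longest perfect overlap: 0 complementary base pairs; below the dimer-risk threshold (threshold 4).

Last 6 bases (5'→3') — forward …CGTCTC, reverse …CTCCGT.
Reverse complement of the reverse primer's last 6 bases: ACGGAG; its first k bases are the reverse complement of the reverse primer's last k bases, so a perfect k-base overlap needs the forward primer's last k bases to equal them.
Comparing (forward last k vs required): k=1: C vs A ✗; k=2: TC vs AC ✗; k=3: CTC vs ACG ✗; k=4: TCTC vs ACGG ✗; k=5: GTCTC vs ACGGA ✗; k=6: CGTCTC vs ACGGAG ✗.
No overlap length from 1 to 6 is perfect, so the longest perfect 3' overlap is 0.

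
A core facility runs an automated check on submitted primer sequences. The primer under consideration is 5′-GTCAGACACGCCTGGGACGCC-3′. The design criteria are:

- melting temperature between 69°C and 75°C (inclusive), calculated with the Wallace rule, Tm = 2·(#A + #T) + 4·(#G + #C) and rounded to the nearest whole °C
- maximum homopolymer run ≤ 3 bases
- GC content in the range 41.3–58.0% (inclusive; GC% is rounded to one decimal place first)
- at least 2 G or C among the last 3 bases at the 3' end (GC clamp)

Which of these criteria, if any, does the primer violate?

Fails: GC content.

Base counts: A=4, T=2, G=7, C=8 (length 21).
Tm: Tm = 2·6 + 4·15 = 72°C ✓
homopolymer run: longest run = 3 ✓
GC content: GC 15/21 = 71.4%, outside 41.3–58.0% ✗
GC clamp: 3' end GCC has 3 G/C ✓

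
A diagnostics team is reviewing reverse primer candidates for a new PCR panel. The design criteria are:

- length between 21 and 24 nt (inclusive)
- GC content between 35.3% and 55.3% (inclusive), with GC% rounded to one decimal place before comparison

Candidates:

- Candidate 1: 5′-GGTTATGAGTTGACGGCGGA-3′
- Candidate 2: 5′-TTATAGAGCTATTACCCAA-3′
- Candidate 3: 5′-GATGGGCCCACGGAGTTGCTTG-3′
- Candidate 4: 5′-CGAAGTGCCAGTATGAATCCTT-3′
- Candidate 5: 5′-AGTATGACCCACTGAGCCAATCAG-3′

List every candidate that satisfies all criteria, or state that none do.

Candidate 4 and Candidate 5.

Candidate 1 (20 nt, A=4 T=5 G=9 C=2): length 20, outside 21–24 ✗; GC 11/20 = 55.0% ✓ — fails.
Candidate 2 (19 nt, A=7 T=6 G=2 C=4): length 19, outside 21–24 ✗; GC 6/19 = 31.6%, outside 35.3–55.3% ✗ — fails.
Candidate 3 (22 nt, A=3 T=5 G=9 C=5): length 22 ✓; GC 14/22 = 63.6%, outside 35.3–55.3% ✗ — fails.
Candidate 4 (22 nt, A=6 T=6 G=5 C=5): length 22 ✓; GC 10/22 = 45.5% ✓ — passes.
Candidate 5 (24 nt, A=8 T=4 G=5 C=7): length 24 ✓; GC 12/24 = 50.0% ✓ — passes.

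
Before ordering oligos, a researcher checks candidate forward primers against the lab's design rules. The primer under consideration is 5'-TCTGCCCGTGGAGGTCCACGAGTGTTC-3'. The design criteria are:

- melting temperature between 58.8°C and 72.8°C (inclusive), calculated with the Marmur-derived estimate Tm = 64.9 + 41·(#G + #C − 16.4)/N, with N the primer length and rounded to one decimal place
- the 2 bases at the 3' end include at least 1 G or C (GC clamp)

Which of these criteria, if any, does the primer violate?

Base counts: A=3, T=7, G=9, C=8 (length 27).
Tm: Tm = 64.9 + 41·(17 − 16.4)/27 = 65.8°C ✓
GC clamp: 3' end TC has 1 G/C ✓

Meets all criteria.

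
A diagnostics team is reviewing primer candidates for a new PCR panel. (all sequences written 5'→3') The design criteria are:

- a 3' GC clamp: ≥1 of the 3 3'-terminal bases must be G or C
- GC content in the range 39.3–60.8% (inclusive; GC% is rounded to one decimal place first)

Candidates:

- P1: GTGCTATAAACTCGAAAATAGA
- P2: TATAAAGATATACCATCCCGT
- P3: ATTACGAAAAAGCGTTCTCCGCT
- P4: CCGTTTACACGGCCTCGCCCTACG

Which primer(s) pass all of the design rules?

P1 (22 nt, A=10 T=5 G=4 C=3): 3' end AGA has 1 G/C ✓; GC 7/22 = 31.8%, outside 39.3–60.8% ✗ — fails.
P2 (21 nt, A=8 T=6 G=2 C=5): 3' end CGT has 2 G/C ✓; GC 7/21 = 33.3%, outside 39.3–60.8% ✗ — fails.
P3 (23 nt, A=7 T=6 G=4 C=6): 3' end GCT has 2 G/C ✓; GC 10/23 = 43.5% ✓ — passes.
P4 (24 nt, A=3 T=5 G=5 C=11): 3' end ACG has 2 G/C ✓; GC 16/24 = 66.7%, outside 39.3–60.8% ✗ — fails.

P3 only.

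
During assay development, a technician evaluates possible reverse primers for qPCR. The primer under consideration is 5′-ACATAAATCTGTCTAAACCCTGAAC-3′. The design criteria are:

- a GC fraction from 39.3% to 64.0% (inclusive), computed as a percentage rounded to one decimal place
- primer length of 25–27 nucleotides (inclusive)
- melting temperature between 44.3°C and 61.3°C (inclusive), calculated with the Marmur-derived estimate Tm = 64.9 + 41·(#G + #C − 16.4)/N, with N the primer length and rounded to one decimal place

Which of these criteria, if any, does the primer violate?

Fails: GC content.

Base counts: A=10, T=6, G=2, C=7 (length 25).
GC content: GC 9/25 = 36.0%, outside 39.3–64.0% ✗
length: length 25 ✓
Tm: Tm = 64.9 + 41·(9 − 16.4)/25 = 52.8°C ✓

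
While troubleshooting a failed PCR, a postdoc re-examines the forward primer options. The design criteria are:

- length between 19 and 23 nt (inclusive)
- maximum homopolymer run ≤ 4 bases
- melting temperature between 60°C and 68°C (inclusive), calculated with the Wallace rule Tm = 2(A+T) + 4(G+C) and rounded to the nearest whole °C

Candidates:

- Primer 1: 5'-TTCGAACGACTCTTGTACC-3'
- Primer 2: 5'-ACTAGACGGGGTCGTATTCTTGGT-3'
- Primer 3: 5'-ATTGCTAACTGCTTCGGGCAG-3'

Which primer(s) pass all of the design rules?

Primer 1 (19 nt, A=4 T=6 G=3 C=6): length 19 ✓; longest run = 2 ✓; Tm = 2·10 + 4·9 = 56°C, outside 60–68°C ✗ — fails.
Primer 2 (24 nt, A=4 T=8 G=8 C=4): length 24, outside 19–23 ✗; longest run = 4 ✓; Tm = 2·12 + 4·12 = 72°C, outside 60–68°C ✗ — fails.
Primer 3 (21 nt, A=4 T=6 G=6 C=5): length 21 ✓; longest run = 3 ✓; Tm = 2·10 + 4·11 = 64°C ✓ — passes.

Primer 3 only.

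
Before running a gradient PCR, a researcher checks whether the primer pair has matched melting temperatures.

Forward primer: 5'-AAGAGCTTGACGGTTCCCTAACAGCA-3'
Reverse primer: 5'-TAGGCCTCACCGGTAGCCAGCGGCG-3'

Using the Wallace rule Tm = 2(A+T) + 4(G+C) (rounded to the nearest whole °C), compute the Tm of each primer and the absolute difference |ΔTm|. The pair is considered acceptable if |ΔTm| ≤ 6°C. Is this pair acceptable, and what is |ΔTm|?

|ΔTm| = 8°C; the pair is not acceptable.

Forward: A=8 T=5 G=6 C=7 → Tm = 2·13 + 4·13 = 78°C.
Reverse: A=4 T=3 G=9 C=9 → Tm = 2·7 + 4·18 = 86°C.
|ΔTm| = |78 − 86| = 8°C, > 6°C.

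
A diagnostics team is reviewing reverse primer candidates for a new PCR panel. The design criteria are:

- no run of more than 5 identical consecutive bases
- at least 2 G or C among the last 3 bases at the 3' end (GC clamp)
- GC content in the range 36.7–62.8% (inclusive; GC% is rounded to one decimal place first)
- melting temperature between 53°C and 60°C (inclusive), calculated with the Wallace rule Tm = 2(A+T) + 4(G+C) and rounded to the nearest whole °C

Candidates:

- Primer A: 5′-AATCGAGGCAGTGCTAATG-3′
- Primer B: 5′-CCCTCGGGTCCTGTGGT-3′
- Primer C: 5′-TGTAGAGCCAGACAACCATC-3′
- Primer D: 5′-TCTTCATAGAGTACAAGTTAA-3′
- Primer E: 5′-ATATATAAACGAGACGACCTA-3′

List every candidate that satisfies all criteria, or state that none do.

Primer A (19 nt, A=6 T=4 G=6 C=3): longest run = 2 ✓; 3' end ATG has 1 G/C, need ≥2 ✗; GC 9/19 = 47.4% ✓; Tm = 2·10 + 4·9 = 56°C ✓ — fails.
Primer B (17 nt, A=0 T=5 G=6 C=6): longest run = 3 ✓; 3' end GGT has 2 G/C ✓; GC 12/17 = 70.6%, outside 36.7–62.8% ✗; Tm = 2·5 + 4·12 = 58°C ✓ — fails.
Primer C (20 nt, A=7 T=3 G=4 C=6): longest run = 2 ✓; 3' end ATC has 1 G/C, need ≥2 ✗; GC 10/20 = 50.0% ✓; Tm = 2·10 + 4·10 = 60°C ✓ — fails.
Primer D (21 nt, A=8 T=7 G=3 C=3): longest run = 2 ✓; 3' end TAA has 0 G/C, need ≥2 ✗; GC 6/21 = 28.6%, outside 36.7–62.8% ✗; Tm = 2·15 + 4·6 = 54°C ✓ — fails.
Primer E (21 nt, A=10 T=4 G=3 C=4): longest run = 3 ✓; 3' end CTA has 1 G/C, need ≥2 ✗; GC 7/21 = 33.3%, outside 36.7–62.8% ✗; Tm = 2·14 + 4·7 = 56°C ✓ — fails.

None of the candidates satisfy all criteria.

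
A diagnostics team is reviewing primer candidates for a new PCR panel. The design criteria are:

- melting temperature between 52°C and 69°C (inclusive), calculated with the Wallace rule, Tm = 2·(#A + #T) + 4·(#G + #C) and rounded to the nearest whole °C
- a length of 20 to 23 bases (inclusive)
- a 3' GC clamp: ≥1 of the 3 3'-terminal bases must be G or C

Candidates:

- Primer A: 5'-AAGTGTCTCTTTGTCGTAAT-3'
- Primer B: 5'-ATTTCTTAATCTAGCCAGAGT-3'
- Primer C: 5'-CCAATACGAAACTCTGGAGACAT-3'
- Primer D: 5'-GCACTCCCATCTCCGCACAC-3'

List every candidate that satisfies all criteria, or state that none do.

Primer B, Primer C and Primer D.

Primer A (20 nt, A=4 T=9 G=4 C=3): Tm = 2·13 + 4·7 = 54°C ✓; length 20 ✓; 3' end AAT has 0 G/C, need ≥1 ✗ — fails.
Primer B (21 nt, A=6 T=8 G=3 C=4): Tm = 2·14 + 4·7 = 56°C ✓; length 21 ✓; 3' end AGT has 1 G/C ✓ — passes.
Primer C (23 nt, A=9 T=4 G=4 C=6): Tm = 2·13 + 4·10 = 66°C ✓; length 23 ✓; 3' end CAT has 1 G/C ✓ — passes.
Primer D (20 nt, A=4 T=3 G=2 C=11): Tm = 2·7 + 4·13 = 66°C ✓; length 20 ✓; 3' end CAC has 2 G/C ✓ — passes.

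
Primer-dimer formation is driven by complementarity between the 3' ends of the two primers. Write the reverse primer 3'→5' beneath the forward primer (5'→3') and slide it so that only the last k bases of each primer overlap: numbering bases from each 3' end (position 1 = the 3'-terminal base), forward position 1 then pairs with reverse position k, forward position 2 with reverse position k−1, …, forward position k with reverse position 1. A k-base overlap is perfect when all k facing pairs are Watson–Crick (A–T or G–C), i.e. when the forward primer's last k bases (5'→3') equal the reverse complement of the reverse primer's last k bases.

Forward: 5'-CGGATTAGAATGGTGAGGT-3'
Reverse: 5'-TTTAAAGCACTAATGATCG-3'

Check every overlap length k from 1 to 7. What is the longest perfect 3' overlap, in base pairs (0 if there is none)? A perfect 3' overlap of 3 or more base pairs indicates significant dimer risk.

Longest perfect overlap: 0 complementary base pairs; below the dimer-risk threshold (threshold 3).

Last 7 bases (5'→3') — forward …GTGAGGT, reverse …ATGATCG.
Reverse complement of the reverse primer's last 7 bases: CGATCAT; its first k bases are the reverse complement of the reverse primer's last k bases, so a perfect k-base overlap needs the forward primer's last k bases to equal them.
Comparing (forward last k vs required): k=1: T vs C ✗; k=2: GT vs CG ✗; k=3: GGT vs CGA ✗; k=4: AGGT vs CGAT ✗; k=5: GAGGT vs CGATC ✗; k=6: TGAGGT vs CGATCA ✗; k=7: GTGAGGT vs CGATCAT ✗.
No overlap length from 1 to 7 is perfect, so the longest perfect 3' overlap is 0.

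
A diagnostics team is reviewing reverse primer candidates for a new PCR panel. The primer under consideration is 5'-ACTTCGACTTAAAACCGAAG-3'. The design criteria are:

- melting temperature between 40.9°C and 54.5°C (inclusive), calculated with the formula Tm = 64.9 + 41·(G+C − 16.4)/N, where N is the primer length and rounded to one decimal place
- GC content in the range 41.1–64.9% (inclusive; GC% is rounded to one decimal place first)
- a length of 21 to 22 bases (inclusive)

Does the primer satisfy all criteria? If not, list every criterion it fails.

Base counts: A=8, T=4, G=3, C=5 (length 20).
Tm: Tm = 64.9 + 41·(8 − 16.4)/20 = 47.7°C ✓
GC content: GC 8/20 = 40.0%, outside 41.1–64.9% ✗
length: length 20, outside 21–22 ✗

Fails: GC content, length.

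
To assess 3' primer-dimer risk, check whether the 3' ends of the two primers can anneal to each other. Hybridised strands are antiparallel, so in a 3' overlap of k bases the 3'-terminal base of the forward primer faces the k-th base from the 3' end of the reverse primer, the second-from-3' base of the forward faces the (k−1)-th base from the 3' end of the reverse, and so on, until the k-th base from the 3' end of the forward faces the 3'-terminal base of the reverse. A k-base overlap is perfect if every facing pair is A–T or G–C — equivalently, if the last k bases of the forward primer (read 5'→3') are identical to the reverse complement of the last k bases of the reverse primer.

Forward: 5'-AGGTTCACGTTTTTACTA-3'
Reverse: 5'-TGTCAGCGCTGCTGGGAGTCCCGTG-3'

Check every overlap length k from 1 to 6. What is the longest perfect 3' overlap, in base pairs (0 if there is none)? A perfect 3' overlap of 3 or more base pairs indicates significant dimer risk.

Last 6 bases (5'→3') — forward …TTACTA, reverse …CCCGTG.
Reverse complement of the reverse primer's last 6 bases: CACGGG; its first k bases are the reverse complement of the reverse primer's last k bases, so a perfect k-base overlap needs the forward primer's last k bases to equal them.
Comparing (forward last k vs required): k=1: A vs C ✗; k=2: TA vs CA ✗; k=3: CTA vs CAC ✗; k=4: ACTA vs CACG ✗; k=5: TACTA vs CACGG ✗; k=6: TTACTA vs CACGGG ✗.
No overlap length from 1 to 6 is perfect, so the longest perfect 3' overlap is 0.

Longest perfect overlap: 0 complementary base pairs; below the dimer-risk threshold (threshold 3).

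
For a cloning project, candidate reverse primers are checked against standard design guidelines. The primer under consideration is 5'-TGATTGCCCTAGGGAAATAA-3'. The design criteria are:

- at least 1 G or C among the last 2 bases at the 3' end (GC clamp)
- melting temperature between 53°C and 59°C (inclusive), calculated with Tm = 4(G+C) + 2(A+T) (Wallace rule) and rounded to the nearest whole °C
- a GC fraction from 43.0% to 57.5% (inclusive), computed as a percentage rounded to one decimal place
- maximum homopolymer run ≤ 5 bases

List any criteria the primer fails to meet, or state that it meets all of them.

Base counts: A=7, T=5, G=5, C=3 (length 20).
GC clamp: 3' end AA has 0 G/C, need ≥1 ✗
Tm: Tm = 2·12 + 4·8 = 56°C ✓
GC content: GC 8/20 = 40.0%, outside 43.0–57.5% ✗
homopolymer run: longest run = 3 ✓

Fails: GC clamp, GC content.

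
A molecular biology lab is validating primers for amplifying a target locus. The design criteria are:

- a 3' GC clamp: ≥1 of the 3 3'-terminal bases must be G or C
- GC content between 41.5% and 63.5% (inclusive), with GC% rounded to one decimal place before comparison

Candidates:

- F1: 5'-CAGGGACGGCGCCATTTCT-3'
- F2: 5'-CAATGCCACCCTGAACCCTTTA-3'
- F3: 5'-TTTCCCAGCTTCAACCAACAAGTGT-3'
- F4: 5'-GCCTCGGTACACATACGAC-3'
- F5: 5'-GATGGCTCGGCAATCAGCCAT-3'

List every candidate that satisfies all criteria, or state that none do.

F1, F3, F4 and F5.

F1 (19 nt, A=3 T=4 G=6 C=6): 3' end TCT has 1 G/C ✓; GC 12/19 = 63.2% ✓ — passes.
F2 (22 nt, A=6 T=5 G=2 C=9): 3' end TTA has 0 G/C, need ≥1 ✗; GC 11/22 = 50.0% ✓ — fails.
F3 (25 nt, A=7 T=7 G=3 C=8): 3' end TGT has 1 G/C ✓; GC 11/25 = 44.0% ✓ — passes.
F4 (19 nt, A=5 T=3 G=4 C=7): 3' end GAC has 2 G/C ✓; GC 11/19 = 57.9% ✓ — passes.
F5 (21 nt, A=5 T=4 G=6 C=6): 3' end CAT has 1 G/C ✓; GC 12/21 = 57.1% ✓ — passes.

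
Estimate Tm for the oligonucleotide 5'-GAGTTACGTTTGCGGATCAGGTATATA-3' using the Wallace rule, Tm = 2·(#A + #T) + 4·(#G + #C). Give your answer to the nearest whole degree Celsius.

Base counts: A=7, T=9, G=8, C=3 (length 27).
Tm = 2·(7+9) + 4·(8+3) = 2·16 + 4·11 = 32 + 44 = 76°C.

76°C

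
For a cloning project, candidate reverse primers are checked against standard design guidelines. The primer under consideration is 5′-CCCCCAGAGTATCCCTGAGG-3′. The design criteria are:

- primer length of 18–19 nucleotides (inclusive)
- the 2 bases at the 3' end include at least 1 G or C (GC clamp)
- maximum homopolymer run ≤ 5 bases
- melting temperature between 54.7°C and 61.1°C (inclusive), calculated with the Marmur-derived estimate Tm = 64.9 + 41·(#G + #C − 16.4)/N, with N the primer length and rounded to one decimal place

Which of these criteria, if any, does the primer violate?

Base counts: A=4, T=3, G=5, C=8 (length 20).
length: length 20, outside 18–19 ✗
GC clamp: 3' end GG has 2 G/C ✓
homopolymer run: longest run = 5 ✓
Tm: Tm = 64.9 + 41·(13 − 16.4)/20 = 57.9°C ✓

Fails: length.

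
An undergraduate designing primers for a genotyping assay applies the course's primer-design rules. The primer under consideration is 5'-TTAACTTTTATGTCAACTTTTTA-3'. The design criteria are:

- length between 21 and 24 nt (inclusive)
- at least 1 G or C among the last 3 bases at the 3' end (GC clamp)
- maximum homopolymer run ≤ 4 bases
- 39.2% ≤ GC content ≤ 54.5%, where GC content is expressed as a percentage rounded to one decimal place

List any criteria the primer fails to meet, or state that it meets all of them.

Fails: GC clamp, homopolymer run, GC content.

Base counts: A=6, T=13, G=1, C=3 (length 23).
length: length 23 ✓
GC clamp: 3' end TTA has 0 G/C, need ≥1 ✗
homopolymer run: longest run = 5, exceeds 4 ✗
GC content: GC 4/23 = 17.4%, outside 39.2–54.5% ✗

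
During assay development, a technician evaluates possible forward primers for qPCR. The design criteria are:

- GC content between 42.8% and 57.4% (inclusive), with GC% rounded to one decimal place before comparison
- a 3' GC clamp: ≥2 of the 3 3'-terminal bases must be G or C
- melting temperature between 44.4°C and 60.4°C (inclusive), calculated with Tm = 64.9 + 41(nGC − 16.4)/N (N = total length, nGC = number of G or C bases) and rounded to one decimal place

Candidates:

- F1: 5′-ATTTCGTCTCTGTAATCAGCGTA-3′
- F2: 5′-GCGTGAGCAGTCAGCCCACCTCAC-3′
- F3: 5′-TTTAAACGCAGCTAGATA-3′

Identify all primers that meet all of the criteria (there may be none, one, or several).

F1 (23 nt, A=5 T=9 G=4 C=5): GC 9/23 = 39.1%, outside 42.8–57.4% ✗; 3' end GTA has 1 G/C, need ≥2 ✗; Tm = 64.9 + 41·(9 − 16.4)/23 = 51.7°C ✓ — fails.
F2 (24 nt, A=5 T=3 G=6 C=10): GC 16/24 = 66.7%, outside 42.8–57.4% ✗; 3' end CAC has 2 G/C ✓; Tm = 64.9 + 41·(16 − 16.4)/24 = 64.2°C, outside 44.4–60.4°C ✗ — fails.
F3 (18 nt, A=7 T=5 G=3 C=3): GC 6/18 = 33.3%, outside 42.8–57.4% ✗; 3' end ATA has 0 G/C, need ≥2 ✗; Tm = 64.9 + 41·(6 − 16.4)/18 = 41.2°C, outside 44.4–60.4°C ✗ — fails.

None of the candidates satisfy all criteria.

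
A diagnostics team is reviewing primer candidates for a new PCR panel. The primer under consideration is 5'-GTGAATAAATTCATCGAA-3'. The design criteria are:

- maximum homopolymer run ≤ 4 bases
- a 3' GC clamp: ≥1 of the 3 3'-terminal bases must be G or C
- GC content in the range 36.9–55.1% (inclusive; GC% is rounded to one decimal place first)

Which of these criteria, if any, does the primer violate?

Base counts: A=8, T=5, G=3, C=2 (length 18).
homopolymer run: longest run = 3 ✓
GC clamp: 3' end GAA has 1 G/C ✓
GC content: GC 5/18 = 27.8%, outside 36.9–55.1% ✗

Fails: GC content.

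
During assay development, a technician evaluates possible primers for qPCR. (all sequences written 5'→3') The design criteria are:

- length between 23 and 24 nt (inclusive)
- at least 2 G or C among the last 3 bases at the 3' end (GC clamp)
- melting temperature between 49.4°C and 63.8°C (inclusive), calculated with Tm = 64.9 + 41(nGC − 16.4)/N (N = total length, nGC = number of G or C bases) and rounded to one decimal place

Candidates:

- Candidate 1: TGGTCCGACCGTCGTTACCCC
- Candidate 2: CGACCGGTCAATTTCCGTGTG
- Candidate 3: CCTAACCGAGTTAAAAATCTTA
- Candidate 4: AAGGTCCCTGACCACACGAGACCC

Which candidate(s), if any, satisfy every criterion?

Candidate 4 only.

Candidate 1 (21 nt, A=2 T=5 G=5 C=9): length 21, outside 23–24 ✗; 3' end CCC has 3 G/C ✓; Tm = 64.9 + 41·(14 − 16.4)/21 = 60.2°C ✓ — fails.
Candidate 2 (21 nt, A=3 T=6 G=6 C=6): length 21, outside 23–24 ✗; 3' end GTG has 2 G/C ✓; Tm = 64.9 + 41·(12 − 16.4)/21 = 56.3°C ✓ — fails.
Candidate 3 (22 nt, A=9 T=6 G=2 C=5): length 22, outside 23–24 ✗; 3' end TTA has 0 G/C, need ≥2 ✗; Tm = 64.9 + 41·(7 − 16.4)/22 = 47.4°C, outside 49.4–63.8°C ✗ — fails.
Candidate 4 (24 nt, A=7 T=2 G=5 C=10): length 24 ✓; 3' end CCC has 3 G/C ✓; Tm = 64.9 + 41·(15 − 16.4)/24 = 62.5°C ✓ — passes.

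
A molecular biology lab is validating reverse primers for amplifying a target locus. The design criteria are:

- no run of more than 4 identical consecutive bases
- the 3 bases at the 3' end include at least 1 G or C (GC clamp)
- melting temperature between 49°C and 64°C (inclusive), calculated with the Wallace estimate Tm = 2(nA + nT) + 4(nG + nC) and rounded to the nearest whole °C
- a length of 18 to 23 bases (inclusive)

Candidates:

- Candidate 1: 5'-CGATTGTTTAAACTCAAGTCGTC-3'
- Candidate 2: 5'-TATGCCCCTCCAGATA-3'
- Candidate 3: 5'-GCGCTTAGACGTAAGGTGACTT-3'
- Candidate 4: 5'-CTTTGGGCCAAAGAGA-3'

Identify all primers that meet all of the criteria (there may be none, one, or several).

Candidate 1 only.

Candidate 1 (23 nt, A=6 T=8 G=4 C=5): longest run = 3 ✓; 3' end GTC has 2 G/C ✓; Tm = 2·14 + 4·9 = 64°C ✓; length 23 ✓ — passes.
Candidate 2 (16 nt, A=4 T=4 G=2 C=6): longest run = 4 ✓; 3' end ATA has 0 G/C, need ≥1 ✗; Tm = 2·8 + 4·8 = 48°C, outside 49–64°C ✗; length 16, outside 18–23 ✗ — fails.
Candidate 3 (22 nt, A=5 T=6 G=7 C=4): longest run = 2 ✓; 3' end CTT has 1 G/C ✓; Tm = 2·11 + 4·11 = 66°C, outside 49–64°C ✗; length 22 ✓ — fails.
Candidate 4 (16 nt, A=5 T=3 G=5 C=3): longest run = 3 ✓; 3' end AGA has 1 G/C ✓; Tm = 2·8 + 4·8 = 48°C, outside 49–64°C ✗; length 16, outside 18–23 ✗ — fails.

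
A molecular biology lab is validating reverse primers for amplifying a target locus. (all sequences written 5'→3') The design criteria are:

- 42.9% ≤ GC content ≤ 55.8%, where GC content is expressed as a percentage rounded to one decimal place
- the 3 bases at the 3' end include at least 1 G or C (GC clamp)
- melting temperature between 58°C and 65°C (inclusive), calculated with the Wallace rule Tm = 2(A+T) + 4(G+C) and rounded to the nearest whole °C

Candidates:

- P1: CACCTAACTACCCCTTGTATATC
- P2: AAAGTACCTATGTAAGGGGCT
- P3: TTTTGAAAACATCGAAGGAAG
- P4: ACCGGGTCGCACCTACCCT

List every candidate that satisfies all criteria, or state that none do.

P1 (23 nt, A=6 T=7 G=1 C=9): GC 10/23 = 43.5% ✓; 3' end ATC has 1 G/C ✓; Tm = 2·13 + 4·10 = 66°C, outside 58–65°C ✗ — fails.
P2 (21 nt, A=7 T=5 G=6 C=3): GC 9/21 = 42.9% ✓; 3' end GCT has 2 G/C ✓; Tm = 2·12 + 4·9 = 60°C ✓ — passes.
P3 (21 nt, A=9 T=5 G=5 C=2): GC 7/21 = 33.3%, outside 42.9–55.8% ✗; 3' end AAG has 1 G/C ✓; Tm = 2·14 + 4·7 = 56°C, outside 58–65°C ✗ — fails.
P4 (19 nt, A=3 T=3 G=4 C=9): GC 13/19 = 68.4%, outside 42.9–55.8% ✗; 3' end CCT has 2 G/C ✓; Tm = 2·6 + 4·13 = 64°C ✓ — fails.

P2 only.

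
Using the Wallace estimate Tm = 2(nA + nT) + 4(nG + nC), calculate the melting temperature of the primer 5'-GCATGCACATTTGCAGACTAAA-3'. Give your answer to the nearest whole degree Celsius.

62°C

Base counts: A=8, T=5, G=4, C=5 (length 22).
Tm = 2·(8+5) + 4·(4+5) = 2·13 + 4·9 = 26 + 36 = 62°C.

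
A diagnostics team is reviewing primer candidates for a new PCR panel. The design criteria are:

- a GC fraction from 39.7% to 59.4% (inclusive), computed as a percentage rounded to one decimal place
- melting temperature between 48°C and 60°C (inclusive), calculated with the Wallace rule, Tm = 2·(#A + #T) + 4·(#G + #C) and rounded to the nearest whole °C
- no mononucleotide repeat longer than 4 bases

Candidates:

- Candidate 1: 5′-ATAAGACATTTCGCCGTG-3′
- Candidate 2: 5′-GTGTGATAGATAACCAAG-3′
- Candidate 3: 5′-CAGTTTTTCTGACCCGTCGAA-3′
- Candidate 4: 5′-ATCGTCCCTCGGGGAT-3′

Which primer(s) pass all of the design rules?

Candidate 1 only.

Candidate 1 (18 nt, A=5 T=5 G=4 C=4): GC 8/18 = 44.4% ✓; Tm = 2·10 + 4·8 = 52°C ✓; longest run = 3 ✓ — passes.
Candidate 2 (18 nt, A=7 T=4 G=5 C=2): GC 7/18 = 38.9%, outside 39.7–59.4% ✗; Tm = 2·11 + 4·7 = 50°C ✓; longest run = 2 ✓ — fails.
Candidate 3 (21 nt, A=4 T=7 G=4 C=6): GC 10/21 = 47.6% ✓; Tm = 2·11 + 4·10 = 62°C, outside 48–60°C ✗; longest run = 5, exceeds 4 ✗ — fails.
Candidate 4 (16 nt, A=2 T=4 G=5 C=5): GC 10/16 = 62.5%, outside 39.7–59.4% ✗; Tm = 2·6 + 4·10 = 52°C ✓; longest run = 4 ✓ — fails.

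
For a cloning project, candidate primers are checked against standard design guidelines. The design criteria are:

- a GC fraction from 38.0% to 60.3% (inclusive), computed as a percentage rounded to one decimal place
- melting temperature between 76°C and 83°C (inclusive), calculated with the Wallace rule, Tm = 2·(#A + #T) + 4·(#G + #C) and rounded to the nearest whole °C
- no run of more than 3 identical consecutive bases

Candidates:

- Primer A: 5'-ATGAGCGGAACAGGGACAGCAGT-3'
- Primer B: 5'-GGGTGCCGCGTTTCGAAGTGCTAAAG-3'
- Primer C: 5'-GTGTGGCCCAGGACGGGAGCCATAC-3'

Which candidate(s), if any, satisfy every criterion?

Primer A (23 nt, A=8 T=2 G=9 C=4): GC 13/23 = 56.5% ✓; Tm = 2·10 + 4·13 = 72°C, outside 76–83°C ✗; longest run = 3 ✓ — fails.
Primer B (26 nt, A=5 T=6 G=10 C=5): GC 15/26 = 57.7% ✓; Tm = 2·11 + 4·15 = 82°C ✓; longest run = 3 ✓ — passes.
Primer C (25 nt, A=5 T=3 G=10 C=7): GC 17/25 = 68.0%, outside 38.0–60.3% ✗; Tm = 2·8 + 4·17 = 84°C, outside 76–83°C ✗; longest run = 3 ✓ — fails.

Primer B only.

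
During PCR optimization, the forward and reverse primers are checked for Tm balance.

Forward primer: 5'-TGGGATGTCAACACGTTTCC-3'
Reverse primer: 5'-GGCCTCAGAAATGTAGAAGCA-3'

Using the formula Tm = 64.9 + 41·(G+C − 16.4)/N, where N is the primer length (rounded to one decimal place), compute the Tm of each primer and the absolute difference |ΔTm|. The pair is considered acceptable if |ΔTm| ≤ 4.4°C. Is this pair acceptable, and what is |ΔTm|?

Forward: G+C = 10, N = 20 → Tm = 64.9 + 41·(10 − 16.4)/20 = 51.8°C.
Reverse: G+C = 10, N = 21 → Tm = 64.9 + 41·(10 − 16.4)/21 = 52.4°C.
|ΔTm| = |51.8 − 52.4| = 0.6°C, ≤ 4.4°C.

|ΔTm| = 0.6°C; the pair is acceptable.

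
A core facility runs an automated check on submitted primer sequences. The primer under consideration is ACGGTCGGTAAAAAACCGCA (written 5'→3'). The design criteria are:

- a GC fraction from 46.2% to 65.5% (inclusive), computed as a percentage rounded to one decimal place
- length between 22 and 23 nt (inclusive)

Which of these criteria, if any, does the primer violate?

Fails: length.

Base counts: A=8, T=2, G=5, C=5 (length 20).
GC content: GC 10/20 = 50.0% ✓
length: length 20, outside 22–23 ✗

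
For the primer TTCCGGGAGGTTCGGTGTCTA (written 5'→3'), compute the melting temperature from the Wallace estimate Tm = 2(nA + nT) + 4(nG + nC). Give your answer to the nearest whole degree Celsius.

66°C

Base counts: A=2, T=7, G=8, C=4 (length 21).
Tm = 2·(2+7) + 4·(8+4) = 2·9 + 4·12 = 18 + 48 = 66°C.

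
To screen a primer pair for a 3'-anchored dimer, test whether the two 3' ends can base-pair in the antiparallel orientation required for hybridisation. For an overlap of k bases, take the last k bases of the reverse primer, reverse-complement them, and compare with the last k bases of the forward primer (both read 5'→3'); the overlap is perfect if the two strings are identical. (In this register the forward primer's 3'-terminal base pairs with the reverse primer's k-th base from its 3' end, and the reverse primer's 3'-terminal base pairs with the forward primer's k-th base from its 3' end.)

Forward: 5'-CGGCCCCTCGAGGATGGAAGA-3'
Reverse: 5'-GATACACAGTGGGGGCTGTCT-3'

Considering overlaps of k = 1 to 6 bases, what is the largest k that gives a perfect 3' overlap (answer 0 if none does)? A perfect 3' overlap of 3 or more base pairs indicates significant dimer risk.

Last 6 bases (5'→3') — forward …GGAAGA, reverse …CTGTCT.
Reverse complement of the reverse primer's last 6 bases: AGACAG; its first k bases are the reverse complement of the reverse primer's last k bases, so a perfect k-base overlap needs the forward primer's last k bases to equal them.
Comparing (forward last k vs required): k=1: A vs A ✓; k=2: GA vs AG ✗; k=3: AGA vs AGA ✓; k=4: AAGA vs AGAC ✗; k=5: GAAGA vs AGACA ✗; k=6: GGAAGA vs AGACAG ✗.
Perfect overlaps at k = 1, 3; the largest is 3.

Longest perfect overlap: 3 complementary base pairs; significant dimer risk (threshold 3).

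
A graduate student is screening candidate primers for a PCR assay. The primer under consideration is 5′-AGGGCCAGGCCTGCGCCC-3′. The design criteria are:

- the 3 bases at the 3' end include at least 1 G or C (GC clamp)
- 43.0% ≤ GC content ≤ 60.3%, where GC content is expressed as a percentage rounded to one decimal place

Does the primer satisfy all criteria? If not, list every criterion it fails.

Fails: GC content.

Base counts: A=2, T=1, G=7, C=8 (length 18).
GC clamp: 3' end CCC has 3 G/C ✓
GC content: GC 15/18 = 83.3%, outside 43.0–60.3% ✗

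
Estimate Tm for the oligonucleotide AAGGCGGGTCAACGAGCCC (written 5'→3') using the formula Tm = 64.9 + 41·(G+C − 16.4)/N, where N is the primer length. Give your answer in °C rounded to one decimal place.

57.6°C

Base counts: A=5, T=1, G=7, C=6; G+C = 13, N = 19.
Tm = 64.9 + 41·(13 − 16.4)/19 = 64.9 + -139.40/19 = 57.6°C.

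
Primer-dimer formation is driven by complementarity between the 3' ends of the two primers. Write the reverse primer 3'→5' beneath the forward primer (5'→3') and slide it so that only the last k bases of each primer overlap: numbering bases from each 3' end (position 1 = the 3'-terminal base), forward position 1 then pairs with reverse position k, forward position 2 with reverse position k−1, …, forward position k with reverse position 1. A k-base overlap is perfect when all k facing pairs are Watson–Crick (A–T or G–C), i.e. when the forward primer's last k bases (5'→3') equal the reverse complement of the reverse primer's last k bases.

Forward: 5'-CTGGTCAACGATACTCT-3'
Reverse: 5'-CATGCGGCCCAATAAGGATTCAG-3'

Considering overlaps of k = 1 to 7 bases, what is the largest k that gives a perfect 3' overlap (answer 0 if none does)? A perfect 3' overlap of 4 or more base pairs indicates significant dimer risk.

Last 7 bases (5'→3') — forward …ATACTCT, reverse …GATTCAG.
Reverse complement of the reverse primer's last 7 bases: CTGAATC; its first k bases are the reverse complement of the reverse primer's last k bases, so a perfect k-base overlap needs the forward primer's last k bases to equal them.
Comparing (forward last k vs required): k=1: T vs C ✗; k=2: CT vs CT ✓; k=3: TCT vs CTG ✗; k=4: CTCT vs CTGA ✗; k=5: ACTCT vs CTGAA ✗; k=6: TACTCT vs CTGAAT ✗; k=7: ATACTCT vs CTGAATC ✗.
Only k = 2 is perfect, so the longest perfect 3' overlap is 2.

Longest perfect overlap: 2 complementary base pairs; below the dimer-risk threshold (threshold 4).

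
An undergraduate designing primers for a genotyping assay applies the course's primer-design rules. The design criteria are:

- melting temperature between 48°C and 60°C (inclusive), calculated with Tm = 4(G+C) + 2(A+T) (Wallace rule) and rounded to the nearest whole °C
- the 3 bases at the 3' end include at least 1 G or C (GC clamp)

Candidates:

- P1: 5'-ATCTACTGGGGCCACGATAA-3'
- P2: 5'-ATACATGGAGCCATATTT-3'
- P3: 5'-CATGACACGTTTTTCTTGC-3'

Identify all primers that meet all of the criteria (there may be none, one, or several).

P1 (20 nt, A=6 T=4 G=5 C=5): Tm = 2·10 + 4·10 = 60°C ✓; 3' end TAA has 0 G/C, need ≥1 ✗ — fails.
P2 (18 nt, A=6 T=6 G=3 C=3): Tm = 2·12 + 4·6 = 48°C ✓; 3' end TTT has 0 G/C, need ≥1 ✗ — fails.
P3 (19 nt, A=3 T=8 G=3 C=5): Tm = 2·11 + 4·8 = 54°C ✓; 3' end TGC has 2 G/C ✓ — passes.

P3 only.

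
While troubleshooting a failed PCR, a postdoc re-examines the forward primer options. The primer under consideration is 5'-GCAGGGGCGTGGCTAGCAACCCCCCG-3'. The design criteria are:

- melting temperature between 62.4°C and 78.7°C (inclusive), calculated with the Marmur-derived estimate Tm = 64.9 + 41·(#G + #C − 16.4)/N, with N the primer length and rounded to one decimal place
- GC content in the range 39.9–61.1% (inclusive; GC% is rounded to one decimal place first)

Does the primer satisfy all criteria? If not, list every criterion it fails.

Fails: GC content.

Base counts: A=4, T=2, G=10, C=10 (length 26).
Tm: Tm = 64.9 + 41·(20 − 16.4)/26 = 70.6°C ✓
GC content: GC 20/26 = 76.9%, outside 39.9–61.1% ✗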